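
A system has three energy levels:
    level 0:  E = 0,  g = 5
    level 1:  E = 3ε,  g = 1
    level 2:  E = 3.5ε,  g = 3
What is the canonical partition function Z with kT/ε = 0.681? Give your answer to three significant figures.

Eᵢ/kT = 0, 4.4053, 5.1395.
Z = Σ gᵢe^(−Eᵢ/kT) = 5·e^(−0) + 1·e^(−4.4053) + 3·e^(−5.1395) = 5.0000 + 0.012212 + 0.017582 = 5.0298.

Z = 5.03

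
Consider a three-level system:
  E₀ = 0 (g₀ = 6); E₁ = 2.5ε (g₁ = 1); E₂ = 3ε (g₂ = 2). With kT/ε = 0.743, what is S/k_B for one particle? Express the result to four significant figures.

Eᵢ/kT = 0, 3.36474, 4.03769.
Z = Σ gᵢe^(−Eᵢ/kT) = 6·e^(−0) + 1·e^(−3.36474) + 2·e^(−4.03769) = 6.00000 + 0.0345710 + 0.0352763 = 6.06985.
⟨E⟩ = Σ EᵢPᵢ = 0.0316740 ε.
S/k_B = ln Z + ⟨E⟩/kT = ln(6.06985) + 0.0316740/0.743 = 1.80333 + 0.0426299 = 1.846.

1.846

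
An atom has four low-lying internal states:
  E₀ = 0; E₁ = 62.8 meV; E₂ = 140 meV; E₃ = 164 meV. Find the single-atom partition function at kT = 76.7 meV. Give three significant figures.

Eᵢ/kT = 0, 0.81877, 1.8253, 2.1382.
Z = Σ e^(−Eᵢ/kT) = e^(−0) + e^(−0.81877) + e^(−1.8253) + e^(−2.1382) = 1.0000 + 0.44097 + 0.16117 + 0.11787 = 1.7200.

Z = 1.72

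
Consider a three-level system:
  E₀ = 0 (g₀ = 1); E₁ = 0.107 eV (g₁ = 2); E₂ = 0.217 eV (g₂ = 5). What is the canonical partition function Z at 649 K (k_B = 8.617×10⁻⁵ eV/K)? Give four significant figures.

Z = 1.398

k_BT = 8.617×10⁻⁵ × 649 K = 0.0559243 eV.
Eᵢ/kT = 0, 1.91330, 3.88025.
Z = Σ gᵢe^(−Eᵢ/kT) = 1·e^(−0) + 2·e^(−1.91330) + 5·e^(−3.88025) = 1.00000 + 0.295185 + 0.103228 = 1.39841.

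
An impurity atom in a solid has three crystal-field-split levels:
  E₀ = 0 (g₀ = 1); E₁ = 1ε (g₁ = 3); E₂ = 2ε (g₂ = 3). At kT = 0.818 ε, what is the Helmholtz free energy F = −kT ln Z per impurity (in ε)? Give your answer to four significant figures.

Eᵢ/kT = 0, 1.22249, 2.44499.
Z = Σ gᵢe^(−Eᵢ/kT) = 1·e^(−0) + 3·e^(−1.22249) + 3·e^(−2.44499) = 1.00000 + 0.883488 + 0.260181 = 2.14367.
F = −kT ln Z = −0.818 × ln(2.14367) = −0.818 × 0.762519 = -0.6237 ε.

-0.6237 ε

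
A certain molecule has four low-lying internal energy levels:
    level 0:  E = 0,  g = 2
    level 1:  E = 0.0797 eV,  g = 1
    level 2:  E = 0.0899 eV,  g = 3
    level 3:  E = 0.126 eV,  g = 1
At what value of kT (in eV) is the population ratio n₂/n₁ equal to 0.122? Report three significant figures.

0.00319 eV

n₂/n₁ = (g₂/g₁) exp[−(E₂−E₁)/kT] = 0.122.
⇒ (E₂−E₁)/kT = ln((3/1)/0.122) = ln(24.590) = 3.2023.
kT = 0.0102 eV / 3.2023 = 0.00319 eV.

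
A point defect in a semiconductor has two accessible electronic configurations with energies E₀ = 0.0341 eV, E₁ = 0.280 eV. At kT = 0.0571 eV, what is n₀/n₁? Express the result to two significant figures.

74

n₀/n₁ = exp[−(E₀−E₁)/kT] = exp(−(-0.2459 eV)/(0.0571 eV)) = exp(4.306) = 74.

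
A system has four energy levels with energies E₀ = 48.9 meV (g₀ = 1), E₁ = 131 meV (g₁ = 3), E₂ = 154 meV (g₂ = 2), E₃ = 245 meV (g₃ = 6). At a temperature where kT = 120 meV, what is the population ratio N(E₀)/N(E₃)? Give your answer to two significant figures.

n₀/n₃ = (g₀/g₃) exp[−(E₀−E₃)/kT] = (1/6) × exp(−(-196.1 meV)/(120 meV)) = (1/6) × exp(1.634) = 0.85.

0.85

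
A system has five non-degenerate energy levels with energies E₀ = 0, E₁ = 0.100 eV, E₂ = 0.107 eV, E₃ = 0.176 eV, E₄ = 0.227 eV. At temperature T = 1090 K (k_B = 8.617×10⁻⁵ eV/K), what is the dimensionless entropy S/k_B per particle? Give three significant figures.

1.29

k_BT = 8.617×10⁻⁵ × 1090 K = 0.093925 eV.
Eᵢ/kT = 0, 1.0647, 1.1392, 1.8738, 2.4168.
Z = Σ e^(−Eᵢ/kT) = e^(−0) + e^(−1.0647) + e^(−1.1392) + e^(−1.8738) + e^(−2.4168) = 1.0000 + 0.34483 + 0.32007 + 0.15354 + 0.089207 = 1.9076.
⟨E⟩ = Σ EᵢPᵢ = 0.060811 eV.
S/k_B = ln Z + ⟨E⟩/kT = ln(1.9076) + 0.060811/0.093925 = 0.64585 + 0.64744 = 1.29.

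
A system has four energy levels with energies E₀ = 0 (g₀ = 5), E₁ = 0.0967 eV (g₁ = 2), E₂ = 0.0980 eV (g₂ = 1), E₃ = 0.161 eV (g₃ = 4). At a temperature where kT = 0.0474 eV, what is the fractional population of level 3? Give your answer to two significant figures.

0.024

Eᵢ/kT = 0, 2.040, 2.068, 3.397.
Z = Σ gᵢe^(−Eᵢ/kT) = 5·e^(−0) + 2·e^(−2.040) + 1·e^(−2.068) + 4·e^(−3.397) = 5.000 + 0.2601 + 0.1264 + 0.1339 = 5.520.
P₃ = g₃ e^(−E₃/kT) / Z = 0.1339/5.520 = 0.024.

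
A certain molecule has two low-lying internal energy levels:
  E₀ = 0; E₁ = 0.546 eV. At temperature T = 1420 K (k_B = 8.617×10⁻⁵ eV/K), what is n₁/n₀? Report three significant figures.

k_BT = 8.617×10⁻⁵ × 1420 K = 0.12236 eV.
n₁/n₀ = exp[−(E₁−E₀)/kT] = exp(−(0.546 eV)/(0.12236 eV)) = exp(-4.4622) = 0.0115.

0.0115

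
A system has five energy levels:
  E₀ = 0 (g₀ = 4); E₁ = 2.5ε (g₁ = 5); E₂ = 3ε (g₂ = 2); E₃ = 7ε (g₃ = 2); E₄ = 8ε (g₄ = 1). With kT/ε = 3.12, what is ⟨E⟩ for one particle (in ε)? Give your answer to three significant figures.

Eᵢ/kT = 0, 0.80128, 0.96154, 2.2436, 2.5641.
Z = Σ gᵢe^(−Eᵢ/kT) = 4·e^(−0) + 5·e^(−0.80128) + 2·e^(−0.96154) + 2·e^(−2.2436) + 1·e^(−2.5641) = 4.0000 + 2.2438 + 0.76461 + 0.21215 + 0.076988 = 7.2975.
⟨E⟩ = Σ Eᵢ gᵢe^(−Eᵢ/kT) / Z = (0·4.0000 + 2.5·2.2438 + 3·0.76461 + 7·0.21215 + 8·0.076988) / 7.2975 = 1.37 ε.

1.37 ε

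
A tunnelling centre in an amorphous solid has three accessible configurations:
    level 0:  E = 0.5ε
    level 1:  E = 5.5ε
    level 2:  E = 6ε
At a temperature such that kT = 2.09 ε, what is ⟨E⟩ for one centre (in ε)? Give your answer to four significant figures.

Eᵢ/kT = 0.239234, 2.63158, 2.87081.
Z = Σ e^(−Eᵢ/kT) = e^(−0.239234) + e^(−2.63158) + e^(−2.87081) = 0.787231 + 0.0719647 + 0.0566530 = 0.915849.
⟨E⟩ = Σ Eᵢ e^(−Eᵢ/kT) / Z = (0.5·0.787231 + 5.5·0.0719647 + 6·0.0566530) / 0.915849 = 1.233 ε.

1.233 ε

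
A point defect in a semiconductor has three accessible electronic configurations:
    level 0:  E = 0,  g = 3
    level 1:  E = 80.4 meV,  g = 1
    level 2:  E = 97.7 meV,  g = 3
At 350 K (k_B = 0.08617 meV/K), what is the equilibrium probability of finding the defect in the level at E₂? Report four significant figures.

0.03689

k_BT = 0.08617 × 350 K = 30.1595 meV.
Eᵢ/kT = 0, 2.66583, 3.23944.
Z = Σ gᵢe^(−Eᵢ/kT) = 3·e^(−0) + 1·e^(−2.66583) + 3·e^(−3.23944) = 3.00000 + 0.0695416 + 0.117557 = 3.18710.
P₂ = g₂ e^(−E₂/kT) / Z = 0.117557/3.18710 = 0.03689.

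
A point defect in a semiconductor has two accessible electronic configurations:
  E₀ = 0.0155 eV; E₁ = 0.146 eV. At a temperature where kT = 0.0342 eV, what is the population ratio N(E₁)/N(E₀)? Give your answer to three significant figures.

n₁/n₀ = exp[−(E₁−E₀)/kT] = exp(−(0.1305 eV)/(0.0342 eV)) = exp(-3.8158) = 0.0220.

0.0220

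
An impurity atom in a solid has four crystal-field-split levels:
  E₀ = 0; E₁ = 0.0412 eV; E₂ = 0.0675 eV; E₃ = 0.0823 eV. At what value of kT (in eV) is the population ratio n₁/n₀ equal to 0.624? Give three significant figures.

n₁/n₀ = exp[−(E₁−E₀)/kT] = 0.624.
⇒ (E₁−E₀)/kT = ln(1/0.624) = ln(1.6026) = 0.47163.
kT = 0.0412 eV / 0.47163 = 0.0874 eV.

0.0874 eV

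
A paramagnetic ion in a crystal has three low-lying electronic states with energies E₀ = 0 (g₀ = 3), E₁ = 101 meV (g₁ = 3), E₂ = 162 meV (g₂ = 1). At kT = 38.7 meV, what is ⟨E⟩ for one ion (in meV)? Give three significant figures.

Eᵢ/kT = 0, 2.6098, 4.1860.
Z = Σ gᵢe^(−Eᵢ/kT) = 3·e^(−0) + 3·e^(−2.6098) + 1·e^(−4.1860) = 3.0000 + 0.22065 + 0.015207 = 3.2359.
⟨E⟩ = Σ Eᵢ gᵢe^(−Eᵢ/kT) / Z = (0·3.0000 + 101·0.22065 + 162·0.015207) / 3.2359 = 7.65 meV.

7.65 meV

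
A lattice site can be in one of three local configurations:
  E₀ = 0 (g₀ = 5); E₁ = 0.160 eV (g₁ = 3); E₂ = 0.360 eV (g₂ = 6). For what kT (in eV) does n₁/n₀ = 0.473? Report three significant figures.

n₁/n₀ = (g₁/g₀) exp[−(E₁−E₀)/kT] = 0.473.
⇒ (E₁−E₀)/kT = ln((3/5)/0.473) = ln(1.2685) = 0.23784.
kT = 0.160 eV / 0.23784 = 0.673 eV.

0.673 eV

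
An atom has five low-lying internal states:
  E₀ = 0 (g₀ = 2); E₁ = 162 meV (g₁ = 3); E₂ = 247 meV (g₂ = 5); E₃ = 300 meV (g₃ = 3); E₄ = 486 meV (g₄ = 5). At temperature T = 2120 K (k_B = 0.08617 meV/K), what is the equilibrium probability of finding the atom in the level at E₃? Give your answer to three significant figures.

k_BT = 0.08617 × 2120 K = 182.68 meV.
Eᵢ/kT = 0, 0.88680, 1.3521, 1.6422, 2.6604.
Z = Σ gᵢe^(−Eᵢ/kT) = 2·e^(−0) + 3·e^(−0.88680) + 5·e^(−1.3521) + 3·e^(−1.6422) + 5·e^(−2.6604) = 2.0000 + 1.2359 + 1.2935 + 0.58066 + 0.34960 = 5.4597.
P₃ = g₃ e^(−E₃/kT) / Z = 0.58066/5.4597 = 0.106.

0.106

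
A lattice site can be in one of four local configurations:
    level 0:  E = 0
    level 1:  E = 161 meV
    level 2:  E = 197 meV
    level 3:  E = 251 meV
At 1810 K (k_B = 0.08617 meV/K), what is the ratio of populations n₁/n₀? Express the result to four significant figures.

0.3562

k_BT = 0.08617 × 1810 K = 155.968 meV.
n₁/n₀ = exp[−(E₁−E₀)/kT] = exp(−(161 meV)/(155.968 meV)) = exp(-1.03226) = 0.3562.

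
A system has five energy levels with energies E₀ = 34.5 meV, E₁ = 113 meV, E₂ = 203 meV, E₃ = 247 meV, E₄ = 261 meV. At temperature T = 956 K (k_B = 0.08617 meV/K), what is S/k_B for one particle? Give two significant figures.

k_BT = 0.08617 × 956 K = 82.38 meV.
Eᵢ/kT = 0.4188, 1.372, 2.464, 2.998, 3.168.
Z = Σ e^(−Eᵢ/kT) = e^(−0.4188) + e^(−1.372) + e^(−2.464) + e^(−2.998) + e^(−3.168) = 0.6578 + 0.2536 + 0.08509 + 0.04989 + 0.04209 = 1.088.
⟨E⟩ = Σ EᵢPᵢ = 84.50 meV.
S/k_B = ln Z + ⟨E⟩/kT = ln(1.088) + 84.50/82.38 = 0.08434 + 1.026 = 1.1.

1.1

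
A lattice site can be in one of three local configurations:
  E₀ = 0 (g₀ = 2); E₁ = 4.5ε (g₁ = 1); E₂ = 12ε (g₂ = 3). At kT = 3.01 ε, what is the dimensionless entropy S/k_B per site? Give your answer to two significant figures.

1.1

Eᵢ/kT = 0, 1.495, 3.987.
Z = Σ gᵢe^(−Eᵢ/kT) = 2·e^(−0) + 1·e^(−1.495) + 3·e^(−3.987) = 2.000 + 0.2242 + 0.05567 = 2.280.
⟨E⟩ = Σ EᵢPᵢ = 0.7355 ε.
S/k_B = ln Z + ⟨E⟩/kT = ln(2.280) + 0.7355/3.01 = 0.8242 + 0.2444 = 1.1.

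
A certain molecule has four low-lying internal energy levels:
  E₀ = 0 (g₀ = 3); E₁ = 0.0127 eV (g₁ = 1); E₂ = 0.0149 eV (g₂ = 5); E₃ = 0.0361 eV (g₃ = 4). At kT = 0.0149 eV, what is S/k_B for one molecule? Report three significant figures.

2.27

Eᵢ/kT = 0, 0.85235, 1.0000, 2.4228.
Z = Σ gᵢe^(−Eᵢ/kT) = 3·e^(−0) + 1·e^(−0.85235) + 5·e^(−1.0000) + 4·e^(−2.4228) = 3.0000 + 0.42641 + 1.8394 + 0.35469 = 5.6205.
⟨E⟩ = Σ EᵢPᵢ = 0.0081179 eV.
S/k_B = ln Z + ⟨E⟩/kT = ln(5.6205) + 0.0081179/0.0149 = 1.7264 + 0.54483 = 2.27.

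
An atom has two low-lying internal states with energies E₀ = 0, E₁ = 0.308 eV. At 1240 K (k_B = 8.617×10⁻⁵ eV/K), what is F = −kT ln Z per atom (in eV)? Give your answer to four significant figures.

k_BT = 8.617×10⁻⁵ × 1240 K = 0.106851 eV.
Eᵢ/kT = 0, 2.88252.
Z = Σ e^(−Eᵢ/kT) = e^(−0) + e^(−2.88252) = 1.00000 + 0.0559935 = 1.05599.
F = −kT ln Z = −0.106851 × ln(1.05599) = −0.106851 × 0.0544787 = -0.005821 eV.

-0.005821 eV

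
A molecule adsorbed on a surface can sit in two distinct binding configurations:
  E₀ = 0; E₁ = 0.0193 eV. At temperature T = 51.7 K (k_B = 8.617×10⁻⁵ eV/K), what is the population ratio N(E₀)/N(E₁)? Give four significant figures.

k_BT = 8.617×10⁻⁵ × 51.7 K = 0.00445499 eV.
n₀/n₁ = exp[−(E₀−E₁)/kT] = exp(−(-0.0193 eV)/(0.00445499 eV)) = exp(4.33222) = 76.11.

76.11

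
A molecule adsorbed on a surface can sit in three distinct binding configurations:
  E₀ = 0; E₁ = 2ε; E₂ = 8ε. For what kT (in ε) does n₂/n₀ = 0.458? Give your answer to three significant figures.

n₂/n₀ = exp[−(E₂−E₀)/kT] = 0.458.
⇒ (E₂−E₀)/kT = ln(1/0.458) = ln(2.1834) = 0.78088.
kT = 8ε / 0.78088 = 10.2 ε.

10.2 ε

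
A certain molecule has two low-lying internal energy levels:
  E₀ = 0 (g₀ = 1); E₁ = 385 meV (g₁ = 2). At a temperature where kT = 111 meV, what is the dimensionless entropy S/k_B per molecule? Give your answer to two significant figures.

0.26

Eᵢ/kT = 0, 3.468.
Z = Σ gᵢe^(−Eᵢ/kT) = 1·e^(−0) + 2·e^(−3.468) = 1.000 + 0.06236 = 1.062.
⟨E⟩ = Σ EᵢPᵢ = 22.61 meV.
S/k_B = ln Z + ⟨E⟩/kT = ln(1.062) + 22.61/111 = 0.06015 + 0.2037 = 0.26.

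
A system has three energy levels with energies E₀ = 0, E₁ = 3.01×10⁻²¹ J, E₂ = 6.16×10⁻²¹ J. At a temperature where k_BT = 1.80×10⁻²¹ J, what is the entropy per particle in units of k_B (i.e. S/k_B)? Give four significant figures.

Eᵢ/kT = 0, 1.67222, 3.42222.
Z = Σ e^(−Eᵢ/kT) = e^(−0) + e^(−1.67222) + e^(−3.42222) = 1.00000 + 0.187830 + 0.0326399 = 1.22047.
⟨E⟩ = Σ EᵢPᵢ = 0.627979 ×10⁻²¹ J.
S/k_B = ln Z + ⟨E⟩/kT = ln(1.22047) + 0.627979/1.80 = 0.199236 + 0.348877 = 0.5481.

0.5481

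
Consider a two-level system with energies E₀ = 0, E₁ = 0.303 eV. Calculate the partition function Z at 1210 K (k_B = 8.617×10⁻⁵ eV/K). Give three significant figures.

k_BT = 8.617×10⁻⁵ × 1210 K = 0.10427 eV.
Eᵢ/kT = 0, 2.9059.
Z = Σ e^(−Eᵢ/kT) = e^(−0) + e^(−2.9059) = 1.0000 + 0.054700 = 1.0547.

Z = 1.05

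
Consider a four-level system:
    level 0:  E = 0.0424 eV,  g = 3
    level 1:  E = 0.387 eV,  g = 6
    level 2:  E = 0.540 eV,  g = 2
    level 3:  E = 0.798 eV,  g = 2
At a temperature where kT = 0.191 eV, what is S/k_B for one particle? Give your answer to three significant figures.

Eᵢ/kT = 0.22199, 2.0262, 2.8272, 4.1780.
Z = Σ gᵢe^(−Eᵢ/kT) = 3·e^(−0.22199) + 6·e^(−2.0262) + 2·e^(−2.8272) + 2·e^(−4.1780) = 2.4028 + 0.79101 + 0.11836 + 0.030658 = 3.3428.
⟨E⟩ = Σ EᵢPᵢ = 0.14849 eV.
S/k_B = ln Z + ⟨E⟩/kT = ln(3.3428) + 0.14849/0.191 = 1.2068 + 0.77743 = 1.98.

1.98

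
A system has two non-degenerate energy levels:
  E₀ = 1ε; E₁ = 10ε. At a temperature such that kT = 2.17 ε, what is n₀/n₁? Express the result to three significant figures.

n₀/n₁ = exp[−(E₀−E₁)/kT] = exp(−(-9ε)/(2.17ε)) = exp(4.1475) = 63.3.

63.3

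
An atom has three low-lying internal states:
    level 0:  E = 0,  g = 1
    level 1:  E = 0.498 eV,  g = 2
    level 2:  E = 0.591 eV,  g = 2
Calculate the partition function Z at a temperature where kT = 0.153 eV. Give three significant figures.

Eᵢ/kT = 0, 3.2549, 3.8627.
Z = Σ gᵢe^(−Eᵢ/kT) = 1·e^(−0) + 2·e^(−3.2549) + 2·e^(−3.8627) = 1.0000 + 0.077169 + 0.042022 = 1.1192.

Z = 1.12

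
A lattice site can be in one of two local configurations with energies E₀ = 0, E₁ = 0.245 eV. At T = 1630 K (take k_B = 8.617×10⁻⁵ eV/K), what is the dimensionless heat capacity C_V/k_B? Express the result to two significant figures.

k_BT = 8.617×10⁻⁵ × 1630 K = 0.1405 eV.
Eᵢ/kT = 0, 1.744.
Z = Σ e^(−Eᵢ/kT) = e^(−0) + e^(−1.744) = 1.000 + 0.1748 = 1.175.
⟨E⟩ = 0.03645 eV, ⟨E²⟩ = 0.008930 eV².
C_V/k_B = (⟨E²⟩ − ⟨E⟩²)/(kT)² = (0.008930 − 0.001329)/0.01974 = 0.39.

0.39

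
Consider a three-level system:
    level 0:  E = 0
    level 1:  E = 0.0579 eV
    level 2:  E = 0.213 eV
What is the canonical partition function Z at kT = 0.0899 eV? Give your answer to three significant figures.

Eᵢ/kT = 0, 0.64405, 2.3693.
Z = Σ e^(−Eᵢ/kT) = e^(−0) + e^(−0.64405) + e^(−2.3693) = 1.0000 + 0.52516 + 0.093546 = 1.6187.

Z = 1.62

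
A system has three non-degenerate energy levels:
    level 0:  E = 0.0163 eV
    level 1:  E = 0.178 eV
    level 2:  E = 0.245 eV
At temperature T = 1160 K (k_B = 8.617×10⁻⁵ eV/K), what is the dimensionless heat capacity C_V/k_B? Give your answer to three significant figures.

0.627

k_BT = 8.617×10⁻⁵ × 1160 K = 0.099957 eV.
Eᵢ/kT = 0.16307, 1.7808, 2.4511.
Z = Σ e^(−Eᵢ/kT) = e^(−0.16307) + e^(−1.7808) + e^(−2.4511) = 0.84953 + 0.16850 + 0.086199 = 1.1042.
⟨E⟩ = 0.058829 eV, ⟨E²⟩ = 0.0097252 eV².
C_V/k_B = (⟨E²⟩ − ⟨E⟩²)/(kT)² = (0.0097252 − 0.0034609)/0.0099914 = 0.627.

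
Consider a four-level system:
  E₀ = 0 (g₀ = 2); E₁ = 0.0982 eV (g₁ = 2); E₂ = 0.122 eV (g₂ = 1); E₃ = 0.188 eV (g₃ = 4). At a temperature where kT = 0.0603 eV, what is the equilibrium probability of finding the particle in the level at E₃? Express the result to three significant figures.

0.0655

Eᵢ/kT = 0, 1.6285, 2.0232, 3.1177.
Z = Σ gᵢe^(−Eᵢ/kT) = 2·e^(−0) + 2·e^(−1.6285) + 1·e^(−2.0232) + 4·e^(−3.1177) = 2.0000 + 0.39245 + 0.13223 + 0.17704 = 2.7017.
P₃ = g₃ e^(−E₃/kT) / Z = 0.17704/2.7017 = 0.0655.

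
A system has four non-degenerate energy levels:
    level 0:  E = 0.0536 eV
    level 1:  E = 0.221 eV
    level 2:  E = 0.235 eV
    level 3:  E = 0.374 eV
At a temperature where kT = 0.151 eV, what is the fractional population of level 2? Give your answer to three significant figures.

0.172

Eᵢ/kT = 0.35497, 1.4636, 1.5563, 2.4768.
Z = Σ e^(−Eᵢ/kT) = e^(−0.35497) + e^(−1.4636) + e^(−1.5563) + e^(−2.4768) = 0.70119 + 0.23140 + 0.21092 + 0.084012 = 1.2275.
P₂ = e^(−E₂/kT) / Z = 0.21092/1.2275 = 0.172.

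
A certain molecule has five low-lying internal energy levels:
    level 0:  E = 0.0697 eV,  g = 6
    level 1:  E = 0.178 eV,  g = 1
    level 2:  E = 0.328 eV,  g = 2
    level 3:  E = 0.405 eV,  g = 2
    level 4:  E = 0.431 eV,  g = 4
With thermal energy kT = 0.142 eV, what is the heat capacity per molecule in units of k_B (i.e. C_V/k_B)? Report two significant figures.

0.52

Eᵢ/kT = 0.4908, 1.254, 2.310, 2.852, 3.035.
Z = Σ gᵢe^(−Eᵢ/kT) = 6·e^(−0.4908) + 1·e^(−1.254) + 2·e^(−2.310) + 2·e^(−2.852) + 4·e^(−3.035) = 3.673 + 0.2854 + 0.1985 + 0.1155 + 0.1923 = 4.465.
⟨E⟩ = 0.1123 eV, ⟨E²⟩ = 0.02305 eV².
C_V/k_B = (⟨E²⟩ − ⟨E⟩²)/(kT)² = (0.02305 − 0.01261)/0.02016 = 0.52.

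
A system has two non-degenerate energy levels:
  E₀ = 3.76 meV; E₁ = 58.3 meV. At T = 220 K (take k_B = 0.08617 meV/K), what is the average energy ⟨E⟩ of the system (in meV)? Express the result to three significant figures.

k_BT = 0.08617 × 220 K = 18.957 meV.
Eᵢ/kT = 0.19834, 3.0754.
Z = Σ e^(−Eᵢ/kT) = e^(−0.19834) + e^(−3.0754) = 0.82009 + 0.046171 = 0.86626.
⟨E⟩ = Σ Eᵢ e^(−Eᵢ/kT) / Z = (3.76·0.82009 + 58.3·0.046171) / 0.86626 = 6.67 meV.

6.67 meV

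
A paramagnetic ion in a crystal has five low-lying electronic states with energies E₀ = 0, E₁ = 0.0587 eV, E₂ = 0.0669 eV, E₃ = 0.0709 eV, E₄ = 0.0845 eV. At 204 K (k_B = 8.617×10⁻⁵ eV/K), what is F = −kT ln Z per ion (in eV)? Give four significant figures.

k_BT = 8.617×10⁻⁵ × 204 K = 0.0175787 eV.
Eᵢ/kT = 0, 3.33927, 3.80574, 4.03329, 4.80695.
Z = Σ e^(−Eᵢ/kT) = e^(−0) + e^(−3.33927) + e^(−3.80574) + e^(−4.03329) + e^(−4.80695) = 1.00000 + 0.0354628 + 0.0222427 + 0.0177159 + 0.00817275 = 1.08359.
F = −kT ln Z = −0.0175787 × ln(1.08359) = −0.0175787 × 0.0802796 = -0.001411 eV.

-0.001411 eV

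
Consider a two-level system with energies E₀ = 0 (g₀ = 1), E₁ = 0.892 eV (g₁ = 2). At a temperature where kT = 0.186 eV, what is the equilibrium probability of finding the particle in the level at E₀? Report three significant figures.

Eᵢ/kT = 0, 4.7957.
Z = Σ gᵢe^(−Eᵢ/kT) = 1·e^(−0) + 2·e^(−4.7957) = 1.0000 + 0.016530 = 1.0165.
P₀ = g₀ e^(−E₀/kT) / Z = 1.0000/1.0165 = 0.984.

0.984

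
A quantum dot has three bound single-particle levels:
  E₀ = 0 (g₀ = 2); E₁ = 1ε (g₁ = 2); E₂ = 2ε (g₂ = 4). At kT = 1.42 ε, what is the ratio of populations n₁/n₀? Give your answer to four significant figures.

n₁/n₀ = (g₁/g₀) exp[−(E₁−E₀)/kT] = (2/2) × exp(−(1ε)/(1.42ε)) = (2/2) × exp(-0.704225) = 0.4945.

0.4945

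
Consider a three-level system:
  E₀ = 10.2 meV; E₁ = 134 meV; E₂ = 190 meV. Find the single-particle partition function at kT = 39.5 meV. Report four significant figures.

Eᵢ/kT = 0.258228, 3.39241, 4.81013.
Z = Σ e^(−Eᵢ/kT) = e^(−0.258228) + e^(−3.39241) + e^(−4.81013) = 0.772419 + 0.0336275 + 0.00814680 = 0.814193.

Z = 0.8142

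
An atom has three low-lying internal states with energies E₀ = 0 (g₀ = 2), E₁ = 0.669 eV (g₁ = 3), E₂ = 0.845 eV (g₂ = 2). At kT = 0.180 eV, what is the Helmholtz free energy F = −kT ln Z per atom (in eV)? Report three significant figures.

Eᵢ/kT = 0, 3.7167, 4.6944.
Z = Σ gᵢe^(−Eᵢ/kT) = 2·e^(−0) + 3·e^(−3.7167) + 2·e^(−4.6944) = 2.0000 + 0.072942 + 0.018293 = 2.0912.
F = −kT ln Z = −0.180 × ln(2.0912) = −0.180 × 0.73774 = -0.133 eV.

-0.133 eV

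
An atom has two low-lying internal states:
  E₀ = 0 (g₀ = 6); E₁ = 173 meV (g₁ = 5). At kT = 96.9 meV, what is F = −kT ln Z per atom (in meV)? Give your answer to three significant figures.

-186 meV

Eᵢ/kT = 0, 1.7853.
Z = Σ gᵢe^(−Eᵢ/kT) = 6·e^(−0) + 5·e^(−1.7853) = 6.0000 + 0.83873 = 6.8387.
F = −kT ln Z = −96.9 × ln(6.8387) = −96.9 × 1.9226 = -186 meV.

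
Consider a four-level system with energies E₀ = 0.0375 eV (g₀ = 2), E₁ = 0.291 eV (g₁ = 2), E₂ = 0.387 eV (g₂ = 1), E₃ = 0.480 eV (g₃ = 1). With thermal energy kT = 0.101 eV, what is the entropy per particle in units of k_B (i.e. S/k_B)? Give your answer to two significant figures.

Eᵢ/kT = 0.3713, 2.881, 3.832, 4.752.
Z = Σ gᵢe^(−Eᵢ/kT) = 2·e^(−0.3713) + 2·e^(−2.881) + 1·e^(−3.832) + 1·e^(−4.752) = 1.380 + 0.1122 + 0.02167 + 0.008634 = 1.523.
⟨E⟩ = Σ EᵢPᵢ = 0.06364 eV.
S/k_B = ln Z + ⟨E⟩/kT = ln(1.523) + 0.06364/0.101 = 0.4207 + 0.6301 = 1.1.

1.1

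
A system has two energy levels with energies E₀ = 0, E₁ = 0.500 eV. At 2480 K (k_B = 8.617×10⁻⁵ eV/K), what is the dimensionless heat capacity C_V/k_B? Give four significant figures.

k_BT = 8.617×10⁻⁵ × 2480 K = 0.213702 eV.
Eᵢ/kT = 0, 2.33971.
Z = Σ e^(−Eᵢ/kT) = e^(−0) + e^(−2.33971) = 1.00000 + 0.0963556 = 1.09636.
⟨E⟩ = 0.0439434 eV, ⟨E²⟩ = 0.0219717 eV².
C_V/k_B = (⟨E²⟩ − ⟨E⟩²)/(kT)² = (0.0219717 − 0.00193102)/0.0456685 = 0.4388.

0.4388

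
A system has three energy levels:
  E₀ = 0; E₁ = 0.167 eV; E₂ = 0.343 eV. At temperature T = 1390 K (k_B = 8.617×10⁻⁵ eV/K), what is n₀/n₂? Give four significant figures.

17.53

k_BT = 8.617×10⁻⁵ × 1390 K = 0.119776 eV.
n₀/n₂ = exp[−(E₀−E₂)/kT] = exp(−(-0.343 eV)/(0.119776 eV)) = exp(2.86368) = 17.53.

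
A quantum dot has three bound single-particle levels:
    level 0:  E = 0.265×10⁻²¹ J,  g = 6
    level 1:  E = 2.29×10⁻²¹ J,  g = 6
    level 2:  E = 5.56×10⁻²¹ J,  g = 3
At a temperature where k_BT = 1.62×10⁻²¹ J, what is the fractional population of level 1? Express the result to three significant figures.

0.219

Eᵢ/kT = 0.16358, 1.4136, 3.4321.
Z = Σ gᵢe^(−Eᵢ/kT) = 6·e^(−0.16358) + 6·e^(−1.4136) + 3·e^(−3.4321) = 5.0946 + 1.4596 + 0.096957 = 6.6512.
P₁ = g₁ e^(−E₁/kT) / Z = 1.4596/6.6512 = 0.219.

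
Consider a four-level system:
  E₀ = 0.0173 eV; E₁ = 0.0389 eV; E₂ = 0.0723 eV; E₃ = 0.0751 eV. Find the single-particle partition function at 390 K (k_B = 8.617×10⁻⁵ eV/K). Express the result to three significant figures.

k_BT = 8.617×10⁻⁵ × 390 K = 0.033606 eV.
Eᵢ/kT = 0.51479, 1.1575, 2.1514, 2.2347.
Z = Σ e^(−Eᵢ/kT) = e^(−0.51479) + e^(−1.1575) + e^(−2.1514) + e^(−2.2347) = 0.59763 + 0.31427 + 0.11632 + 0.10702 = 1.1352.

Z = 1.14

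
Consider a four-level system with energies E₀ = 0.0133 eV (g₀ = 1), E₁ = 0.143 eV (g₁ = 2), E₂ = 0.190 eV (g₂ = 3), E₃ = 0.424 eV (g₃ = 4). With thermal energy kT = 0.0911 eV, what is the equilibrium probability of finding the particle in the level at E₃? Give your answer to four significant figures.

0.02252

Eᵢ/kT = 0.145993, 1.56970, 2.08562, 4.65423.
Z = Σ gᵢe^(−Eᵢ/kT) = 1·e^(−0.145993) + 2·e^(−1.56970) + 3·e^(−2.08562) + 4·e^(−4.65423) = 0.864164 + 0.416215 + 0.372690 + 0.0380850 = 1.69115.
P₃ = g₃ e^(−E₃/kT) / Z = 0.0380850/1.69115 = 0.02252.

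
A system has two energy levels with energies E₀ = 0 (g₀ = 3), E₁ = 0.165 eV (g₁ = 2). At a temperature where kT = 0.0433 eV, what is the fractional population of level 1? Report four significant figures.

Eᵢ/kT = 0, 3.81062.
Z = Σ gᵢe^(−Eᵢ/kT) = 3·e^(−0) + 2·e^(−3.81062) = 3.00000 + 0.0442689 = 3.04427.
P₁ = g₁ e^(−E₁/kT) / Z = 0.0442689/3.04427 = 0.01454.

0.01454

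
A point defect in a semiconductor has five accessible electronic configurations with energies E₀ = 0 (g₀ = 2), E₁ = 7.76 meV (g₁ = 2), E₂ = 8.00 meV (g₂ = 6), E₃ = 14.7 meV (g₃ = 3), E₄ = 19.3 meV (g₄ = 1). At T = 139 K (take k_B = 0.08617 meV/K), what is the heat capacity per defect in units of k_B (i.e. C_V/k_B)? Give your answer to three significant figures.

k_BT = 0.08617 × 139 K = 11.978 meV.
Eᵢ/kT = 0, 0.64785, 0.66789, 1.2272, 1.6113.
Z = Σ gᵢe^(−Eᵢ/kT) = 2·e^(−0) + 2·e^(−0.64785) + 6·e^(−0.66789) + 3·e^(−1.2272) + 1·e^(−1.6113) = 2.0000 + 1.0463 + 3.0767 + 0.87934 + 0.19963 = 7.2020.
⟨E⟩ = 6.8748 meV, ⟨E²⟩ = 72.798 meV².
C_V/k_B = (⟨E²⟩ − ⟨E⟩²)/(kT)² = (72.798 − 47.263)/143.47 = 0.178.

0.178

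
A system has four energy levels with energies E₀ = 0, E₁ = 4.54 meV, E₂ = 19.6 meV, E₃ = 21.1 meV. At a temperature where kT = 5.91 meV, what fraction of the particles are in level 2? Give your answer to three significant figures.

Eᵢ/kT = 0, 0.76819, 3.3164, 3.5702.
Z = Σ e^(−Eᵢ/kT) = e^(−0) + e^(−0.76819) + e^(−3.3164) + e^(−3.5702) = 1.0000 + 0.46385 + 0.036283 + 0.028150 = 1.5283.
P₂ = e^(−E₂/kT) / Z = 0.036283/1.5283 = 0.0237.

0.0237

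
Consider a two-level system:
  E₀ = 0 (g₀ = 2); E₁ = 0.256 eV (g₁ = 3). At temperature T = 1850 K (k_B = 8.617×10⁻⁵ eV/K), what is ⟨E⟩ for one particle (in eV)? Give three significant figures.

k_BT = 8.617×10⁻⁵ × 1850 K = 0.15941 eV.
Eᵢ/kT = 0, 1.6059.
Z = Σ gᵢe^(−Eᵢ/kT) = 2·e^(−0) + 3·e^(−1.6059) = 2.0000 + 0.60213 = 2.6021.
⟨E⟩ = Σ Eᵢ gᵢe^(−Eᵢ/kT) / Z = (0·2.0000 + 0.256·0.60213) / 2.6021 = 0.0592 eV.

0.0592 eV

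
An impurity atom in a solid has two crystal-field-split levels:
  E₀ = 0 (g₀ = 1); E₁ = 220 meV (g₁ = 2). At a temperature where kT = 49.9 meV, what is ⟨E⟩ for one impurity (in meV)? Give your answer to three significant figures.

Eᵢ/kT = 0, 4.4088.
Z = Σ gᵢe^(−Eᵢ/kT) = 1·e^(−0) + 2·e^(−4.4088) = 1.0000 + 0.024340 = 1.0243.
⟨E⟩ = Σ Eᵢ gᵢe^(−Eᵢ/kT) / Z = (0·1.0000 + 220·0.024340) / 1.0243 = 5.23 meV.

5.23 meV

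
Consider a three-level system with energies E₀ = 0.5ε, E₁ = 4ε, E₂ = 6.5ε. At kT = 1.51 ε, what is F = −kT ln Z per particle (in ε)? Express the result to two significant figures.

Eᵢ/kT = 0.3311, 2.649, 4.305.
Z = Σ e^(−Eᵢ/kT) = e^(−0.3311) + e^(−2.649) + e^(−4.305) = 0.7181 + 0.07072 + 0.01350 = 0.8023.
F = −kT ln Z = −1.51 × ln(0.8023) = −1.51 × -0.2203 = 0.33 ε.

0.33 ε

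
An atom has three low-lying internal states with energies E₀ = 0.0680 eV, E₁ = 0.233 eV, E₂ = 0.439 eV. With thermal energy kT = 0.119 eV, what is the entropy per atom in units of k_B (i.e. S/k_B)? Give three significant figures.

0.632

Eᵢ/kT = 0.57143, 1.9580, 3.6891.
Z = Σ e^(−Eᵢ/kT) = e^(−0.57143) + e^(−1.9580) + e^(−3.6891) = 0.56472 + 0.14114 + 0.024994 = 0.73085.
⟨E⟩ = Σ EᵢPᵢ = 0.11255 eV.
S/k_B = ln Z + ⟨E⟩/kT = ln(0.73085) + 0.11255/0.119 = -0.31355 + 0.94580 = 0.632.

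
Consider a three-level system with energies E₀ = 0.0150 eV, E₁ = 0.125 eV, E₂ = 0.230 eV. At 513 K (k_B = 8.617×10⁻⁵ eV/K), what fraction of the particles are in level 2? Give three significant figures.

0.00708

k_BT = 8.617×10⁻⁵ × 513 K = 0.044205 eV.
Eᵢ/kT = 0.33933, 2.8277, 5.2030.
Z = Σ e^(−Eᵢ/kT) = e^(−0.33933) + e^(−2.8277) + e^(−5.2030) = 0.71225 + 0.059149 + 0.0055000 = 0.77690.
P₂ = e^(−E₂/kT) / Z = 0.0055000/0.77690 = 0.00708.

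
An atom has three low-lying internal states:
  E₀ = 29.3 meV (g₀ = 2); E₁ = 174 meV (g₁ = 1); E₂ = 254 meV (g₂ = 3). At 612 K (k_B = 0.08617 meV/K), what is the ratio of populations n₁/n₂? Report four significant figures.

k_BT = 0.08617 × 612 K = 52.7360 meV.
n₁/n₂ = (g₁/g₂) exp[−(E₁−E₂)/kT] = (1/3) × exp(−(-80 meV)/(52.7360 meV)) = (1/3) × exp(1.51699) = 1.519.

1.519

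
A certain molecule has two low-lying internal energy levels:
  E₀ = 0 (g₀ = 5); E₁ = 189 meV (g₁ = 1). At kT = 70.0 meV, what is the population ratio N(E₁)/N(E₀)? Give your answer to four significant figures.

0.01344

n₁/n₀ = (g₁/g₀) exp[−(E₁−E₀)/kT] = (1/5) × exp(−(189 meV)/(70.0 meV)) = (1/5) × exp(-2.70000) = 0.01344.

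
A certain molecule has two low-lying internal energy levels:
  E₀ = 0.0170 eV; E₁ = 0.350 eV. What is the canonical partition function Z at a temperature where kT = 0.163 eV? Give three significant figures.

Z = 1.02

Eᵢ/kT = 0.10429, 2.1472.
Z = Σ e^(−Eᵢ/kT) = e^(−0.10429) + e^(−2.1472) = 0.90096 + 0.11681 = 1.0178.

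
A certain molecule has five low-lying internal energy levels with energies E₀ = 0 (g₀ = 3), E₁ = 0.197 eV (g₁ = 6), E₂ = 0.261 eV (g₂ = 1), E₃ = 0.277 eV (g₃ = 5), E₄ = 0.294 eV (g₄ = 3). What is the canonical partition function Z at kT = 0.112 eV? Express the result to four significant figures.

Eᵢ/kT = 0, 1.75893, 2.33036, 2.47321, 2.62500.
Z = Σ gᵢe^(−Eᵢ/kT) = 3·e^(−0) + 6·e^(−1.75893) + 1·e^(−2.33036) + 5·e^(−2.47321) + 3·e^(−2.62500) = 3.00000 + 1.03337 + 0.0972607 + 0.421569 + 0.217319 = 4.76952.

Z = 4.770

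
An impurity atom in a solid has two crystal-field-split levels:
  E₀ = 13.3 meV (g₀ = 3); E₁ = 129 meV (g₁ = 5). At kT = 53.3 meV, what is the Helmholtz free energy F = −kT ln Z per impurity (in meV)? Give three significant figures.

Eᵢ/kT = 0.24953, 2.4203.
Z = Σ gᵢe^(−Eᵢ/kT) = 3·e^(−0.24953) + 5·e^(−2.4203) = 2.3375 + 0.44447 = 2.7820.
F = −kT ln Z = −53.3 × ln(2.7820) = −53.3 × 1.0232 = -54.5 meV.

-54.5 meV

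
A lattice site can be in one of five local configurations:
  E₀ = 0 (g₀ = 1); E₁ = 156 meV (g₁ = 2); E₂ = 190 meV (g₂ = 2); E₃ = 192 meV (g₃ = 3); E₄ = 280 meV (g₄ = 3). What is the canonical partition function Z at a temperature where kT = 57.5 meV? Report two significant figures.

Eᵢ/kT = 0, 2.713, 3.304, 3.339, 4.870.
Z = Σ gᵢe^(−Eᵢ/kT) = 1·e^(−0) + 2·e^(−2.713) + 2·e^(−3.304) + 3·e^(−3.339) + 3·e^(−4.870) = 1.000 + 0.1327 + 0.07347 + 0.1064 + 0.02302 = 1.336.

Z = 1.3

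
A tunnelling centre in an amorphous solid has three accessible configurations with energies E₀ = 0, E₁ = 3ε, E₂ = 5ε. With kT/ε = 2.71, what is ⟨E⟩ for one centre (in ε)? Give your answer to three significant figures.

Eᵢ/kT = 0, 1.1070, 1.8450.
Z = Σ e^(−Eᵢ/kT) = e^(−0) + e^(−1.1070) + e^(−1.8450) = 1.0000 + 0.33055 + 0.15803 = 1.4886.
⟨E⟩ = Σ Eᵢ e^(−Eᵢ/kT) / Z = (0·1.0000 + 3·0.33055 + 5·0.15803) / 1.4886 = 1.20 ε.

1.20 ε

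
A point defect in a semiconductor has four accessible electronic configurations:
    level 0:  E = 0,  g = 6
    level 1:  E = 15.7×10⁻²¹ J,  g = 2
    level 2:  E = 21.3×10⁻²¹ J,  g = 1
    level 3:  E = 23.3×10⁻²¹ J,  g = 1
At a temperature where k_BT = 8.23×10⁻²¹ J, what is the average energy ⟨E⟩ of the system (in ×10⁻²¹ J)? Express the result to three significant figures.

Eᵢ/kT = 0, 1.9077, 2.5881, 2.8311.
Z = Σ gᵢe^(−Eᵢ/kT) = 6·e^(−0) + 2·e^(−1.9077) + 1·e^(−2.5881) + 1·e^(−2.8311) = 6.0000 + 0.29684 + 0.075163 + 0.058948 = 6.4310.
⟨E⟩ = Σ Eᵢ gᵢe^(−Eᵢ/kT) / Z = (0·6.0000 + 15.7·0.29684 + 21.3·0.075163 + 23.3·0.058948) / 6.4310 = 1.19 ×10⁻²¹ J.

1.19 ×10⁻²¹ J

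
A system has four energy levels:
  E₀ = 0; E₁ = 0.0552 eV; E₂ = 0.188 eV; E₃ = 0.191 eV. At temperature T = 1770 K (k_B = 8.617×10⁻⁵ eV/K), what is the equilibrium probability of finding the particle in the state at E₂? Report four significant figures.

0.1282

k_BT = 8.617×10⁻⁵ × 1770 K = 0.152521 eV.
Eᵢ/kT = 0, 0.361917, 1.23262, 1.25229.
Z = Σ e^(−Eᵢ/kT) = e^(−0) + e^(−0.361917) + e^(−1.23262) + e^(−1.25229) = 1.00000 + 0.696340 + 0.291528 + 0.285849 = 2.27372.
P₂ = e^(−E₂/kT) / Z = 0.291528/2.27372 = 0.1282.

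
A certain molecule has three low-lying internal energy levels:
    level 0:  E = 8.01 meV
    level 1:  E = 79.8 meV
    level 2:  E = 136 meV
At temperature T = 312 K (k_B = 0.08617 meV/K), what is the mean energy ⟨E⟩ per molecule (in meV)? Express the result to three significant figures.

k_BT = 0.08617 × 312 K = 26.885 meV.
Eᵢ/kT = 0.29794, 2.9682, 5.0586.
Z = Σ e^(−Eᵢ/kT) = e^(−0.29794) + e^(−2.9682) + e^(−5.0586) = 0.74235 + 0.051396 + 0.0063544 = 0.80010.
⟨E⟩ = Σ Eᵢ e^(−Eᵢ/kT) / Z = (8.01·0.74235 + 79.8·0.051396 + 136·0.0063544) / 0.80010 = 13.6 meV.

13.6 meV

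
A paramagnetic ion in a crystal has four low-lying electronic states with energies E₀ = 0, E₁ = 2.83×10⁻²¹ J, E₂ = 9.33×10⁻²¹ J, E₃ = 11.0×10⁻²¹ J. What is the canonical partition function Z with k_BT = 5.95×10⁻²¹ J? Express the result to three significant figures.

Z = 1.99

Eᵢ/kT = 0, 0.47563, 1.5681, 1.8487.
Z = Σ e^(−Eᵢ/kT) = e^(−0) + e^(−0.47563) + e^(−1.5681) + e^(−1.8487) = 1.0000 + 0.62149 + 0.20844 + 0.15744 = 1.9874.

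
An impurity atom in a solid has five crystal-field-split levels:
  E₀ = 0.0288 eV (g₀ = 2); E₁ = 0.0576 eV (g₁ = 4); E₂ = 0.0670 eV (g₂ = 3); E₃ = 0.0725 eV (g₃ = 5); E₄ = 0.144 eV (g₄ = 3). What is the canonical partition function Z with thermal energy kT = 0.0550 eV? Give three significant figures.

Eᵢ/kT = 0.52364, 1.0473, 1.2182, 1.3182, 2.6182.
Z = Σ gᵢe^(−Eᵢ/kT) = 2·e^(−0.52364) + 4·e^(−1.0473) + 3·e^(−1.2182) + 5·e^(−1.3182) + 3·e^(−2.6182) = 1.1847 + 1.4035 + 0.88729 + 1.3381 + 0.21880 = 5.0324.

Z = 5.03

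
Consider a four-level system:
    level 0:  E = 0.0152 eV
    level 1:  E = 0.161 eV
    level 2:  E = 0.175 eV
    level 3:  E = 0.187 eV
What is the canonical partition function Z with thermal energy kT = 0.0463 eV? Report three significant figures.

Z = 0.791

Eᵢ/kT = 0.32829, 3.4773, 3.7797, 4.0389.
Z = Σ e^(−Eᵢ/kT) = e^(−0.32829) + e^(−3.4773) + e^(−3.7797) + e^(−4.0389) = 0.72015 + 0.030891 + 0.022830 + 0.017617 = 0.79149.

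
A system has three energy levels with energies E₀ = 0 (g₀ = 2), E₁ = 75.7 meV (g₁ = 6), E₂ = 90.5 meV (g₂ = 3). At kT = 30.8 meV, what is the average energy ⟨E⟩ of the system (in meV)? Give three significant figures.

19.9 meV

Eᵢ/kT = 0, 2.4578, 2.9383.
Z = Σ gᵢe^(−Eᵢ/kT) = 2·e^(−0) + 6·e^(−2.4578) + 3·e^(−2.9383) = 2.0000 + 0.51374 + 0.15887 = 2.6726.
⟨E⟩ = Σ Eᵢ gᵢe^(−Eᵢ/kT) / Z = (0·2.0000 + 75.7·0.51374 + 90.5·0.15887) / 2.6726 = 19.9 meV.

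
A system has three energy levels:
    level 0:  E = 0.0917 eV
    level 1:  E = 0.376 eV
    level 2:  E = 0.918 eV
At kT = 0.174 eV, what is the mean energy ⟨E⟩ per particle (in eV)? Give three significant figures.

Eᵢ/kT = 0.52701, 2.1609, 5.2759.
Z = Σ e^(−Eᵢ/kT) = e^(−0.52701) + e^(−2.1609) + e^(−5.2759) = 0.59037 + 0.11522 + 0.0051134 = 0.71070.
⟨E⟩ = Σ Eᵢ e^(−Eᵢ/kT) / Z = (0.0917·0.59037 + 0.376·0.11522 + 0.918·0.0051134) / 0.71070 = 0.144 eV.

0.144 eV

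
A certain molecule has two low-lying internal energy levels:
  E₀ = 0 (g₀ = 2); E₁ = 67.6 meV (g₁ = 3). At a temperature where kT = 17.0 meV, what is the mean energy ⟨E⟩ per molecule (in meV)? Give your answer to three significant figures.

Eᵢ/kT = 0, 3.9765.
Z = Σ gᵢe^(−Eᵢ/kT) = 2·e^(−0) + 3·e^(−3.9765) = 2.0000 + 0.056253 = 2.0563.
⟨E⟩ = Σ Eᵢ gᵢe^(−Eᵢ/kT) / Z = (0·2.0000 + 67.6·0.056253) / 2.0563 = 1.85 meV.

1.85 meV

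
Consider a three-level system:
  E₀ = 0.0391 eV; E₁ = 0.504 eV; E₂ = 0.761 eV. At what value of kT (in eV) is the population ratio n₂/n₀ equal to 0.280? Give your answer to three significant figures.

n₂/n₀ = exp[−(E₂−E₀)/kT] = 0.280.
⇒ (E₂−E₀)/kT = ln(1/0.280) = ln(3.5714) = 1.2730.
kT = 0.7219 eV / 1.2730 = 0.567 eV.

0.567 eV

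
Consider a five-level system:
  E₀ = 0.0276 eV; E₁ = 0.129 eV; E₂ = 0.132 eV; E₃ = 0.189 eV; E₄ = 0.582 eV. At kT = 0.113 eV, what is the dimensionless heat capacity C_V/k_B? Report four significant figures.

Eᵢ/kT = 0.244248, 1.14159, 1.16814, 1.67257, 5.15044.
Z = Σ e^(−Eᵢ/kT) = e^(−0.244248) + e^(−1.14159) + e^(−1.16814) + e^(−1.67257) + e^(−5.15044) = 0.783293 + 0.319311 + 0.310945 + 0.187764 + 0.00579685 = 1.60711.
⟨E⟩ = 0.0888028 eV, ⟨E²⟩ = 0.0124440 eV².
C_V/k_B = (⟨E²⟩ − ⟨E⟩²)/(kT)² = (0.0124440 − 0.00788594)/0.0127690 = 0.3570.

0.3570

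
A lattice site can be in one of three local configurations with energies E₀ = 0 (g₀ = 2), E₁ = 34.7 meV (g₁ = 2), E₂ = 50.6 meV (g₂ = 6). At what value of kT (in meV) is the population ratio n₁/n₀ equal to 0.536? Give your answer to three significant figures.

55.6 meV

n₁/n₀ = (g₁/g₀) exp[−(E₁−E₀)/kT] = 0.536.
⇒ (E₁−E₀)/kT = ln((2/2)/0.536) = ln(1.8657) = 0.62364.
kT = 34.7 meV / 0.62364 = 55.6 meV.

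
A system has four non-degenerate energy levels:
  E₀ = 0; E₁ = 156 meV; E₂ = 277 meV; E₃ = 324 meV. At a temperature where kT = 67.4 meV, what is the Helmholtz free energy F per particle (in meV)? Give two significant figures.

-7.8 meV

Eᵢ/kT = 0, 2.315, 4.110, 4.807.
Z = Σ e^(−Eᵢ/kT) = e^(−0) + e^(−2.315) + e^(−4.110) + e^(−4.807) = 1.000 + 0.09877 + 0.01641 + 0.008172 = 1.123.
F = −kT ln Z = −67.4 × ln(1.123) = −67.4 × 0.1160 = -7.8 meV.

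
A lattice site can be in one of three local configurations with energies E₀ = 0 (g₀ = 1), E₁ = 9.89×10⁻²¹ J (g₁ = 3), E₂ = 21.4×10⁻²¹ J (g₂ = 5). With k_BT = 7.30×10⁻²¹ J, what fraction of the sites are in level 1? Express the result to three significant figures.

0.379

Eᵢ/kT = 0, 1.3548, 2.9315.
Z = Σ gᵢe^(−Eᵢ/kT) = 1·e^(−0) + 3·e^(−1.3548) + 5·e^(−2.9315) = 1.0000 + 0.77400 + 0.26659 = 2.0406.
P₁ = g₁ e^(−E₁/kT) / Z = 0.77400/2.0406 = 0.379.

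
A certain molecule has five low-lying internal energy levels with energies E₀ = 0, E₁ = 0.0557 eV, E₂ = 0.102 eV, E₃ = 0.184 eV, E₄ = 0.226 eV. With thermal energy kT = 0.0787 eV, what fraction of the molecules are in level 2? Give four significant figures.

Eᵢ/kT = 0, 0.707751, 1.29606, 2.33799, 2.87166.
Z = Σ e^(−Eᵢ/kT) = e^(−0) + e^(−0.707751) + e^(−1.29606) + e^(−2.33799) + e^(−2.87166) = 1.00000 + 0.492751 + 0.273608 + 0.0965215 + 0.0566049 = 1.91949.
P₂ = e^(−E₂/kT) / Z = 0.273608/1.91949 = 0.1425.

0.1425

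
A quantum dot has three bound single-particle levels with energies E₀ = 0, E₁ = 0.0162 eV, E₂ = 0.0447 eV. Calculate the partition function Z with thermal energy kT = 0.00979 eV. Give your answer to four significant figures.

Eᵢ/kT = 0, 1.65475, 4.56588.
Z = Σ e^(−Eᵢ/kT) = e^(−0) + e^(−1.65475) + e^(−4.56588) = 1.00000 + 0.191140 + 0.0104007 = 1.20154.

Z = 1.202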